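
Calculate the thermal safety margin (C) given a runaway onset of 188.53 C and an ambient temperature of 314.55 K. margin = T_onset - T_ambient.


Convert: T_ambient = 314.55 K = 41.4 C
margin = 188.53 - 41.4 = 147.13 C

147.13 C


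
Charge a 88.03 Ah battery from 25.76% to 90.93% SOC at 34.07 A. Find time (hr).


delta_Ah = 88.03 * (90.93 - 25.76) / 100 = 57.369 Ah
t = delta_Ah / I = 57.369 / 34.07 = 1.684 hr

1.684 hr


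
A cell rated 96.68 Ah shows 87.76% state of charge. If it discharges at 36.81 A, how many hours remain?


Step 1: remaining = SOC/100 * C_total = 87.76/100 * 96.68 = 84.846 Ah
Step 2: t = remaining / I = 84.846 / 36.81 = 2.305 hr

2.305 hr


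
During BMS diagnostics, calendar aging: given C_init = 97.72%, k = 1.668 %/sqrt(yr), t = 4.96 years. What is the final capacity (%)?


Step 1: sqrt(4.96 yr) = 2.2271
Step 2: drop = 1.668 * 2.2271 = 3.7148
Step 3: C_final = 97.72 - 3.7148 = 94.01%

94.01%


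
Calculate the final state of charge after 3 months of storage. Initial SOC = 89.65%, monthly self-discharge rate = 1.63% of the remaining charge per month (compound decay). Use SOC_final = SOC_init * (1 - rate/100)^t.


Monthly retention factor = 1 - 1.63/100 = 0.9837
Over 3 months: factor^3 = 0.95189
SOC_final = 89.65 * 0.95189 = 85.34%

85.34%


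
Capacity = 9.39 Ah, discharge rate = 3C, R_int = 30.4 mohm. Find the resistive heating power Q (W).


Convert: R = 30.4 mohm = 0.0304 ohm
Step 1: I = C_rate * capacity = 3 * 9.39 = 28.17 A
Step 2: Q = I^2 * R = 28.17^2 * 0.0304 = 793.55 * 0.0304 = 24.12 W

24.12 W


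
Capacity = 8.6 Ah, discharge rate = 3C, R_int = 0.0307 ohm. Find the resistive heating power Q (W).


Step 1: I = C_rate * capacity = 3 * 8.6 = 25.8 A
Step 2: Q = I^2 * R = 25.8^2 * 0.0307 = 665.64 * 0.0307 = 20.44 W

20.44 W


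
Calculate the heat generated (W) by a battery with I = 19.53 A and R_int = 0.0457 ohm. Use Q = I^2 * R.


Q = I^2 * R = 19.53^2 * 0.0457 = 17.43 W

17.43 W


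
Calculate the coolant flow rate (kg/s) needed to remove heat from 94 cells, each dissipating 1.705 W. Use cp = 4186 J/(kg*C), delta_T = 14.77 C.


Step 1: Total heat Q = 94 * 1.705 W = 160.27 W
Step 2: denom = cp * dT = 4186 * 14.77 = 61827
Step 3: m_dot = 160.27 / 61827 = 0.002592 kg/s

0.002592 kg/s


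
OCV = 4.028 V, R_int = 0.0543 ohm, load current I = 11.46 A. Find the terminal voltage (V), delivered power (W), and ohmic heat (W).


Step 1: V_terminal = OCV - I*R = 4.028 - 11.46 * 0.0543 = 3.4057 V
Step 2: P_out = V_terminal * I = 3.4057 * 11.46 = 39.03 W
Step 3: Q = I^2 * R = 11.46^2 * 0.0543 = 7.131 W

V=3.4057 V, P=39.03 W, Q=7.131 W


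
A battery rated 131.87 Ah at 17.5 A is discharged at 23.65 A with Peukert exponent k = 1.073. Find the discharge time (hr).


t_rated = C / I_rated = 131.87 / 17.5 = 7.5354 hr
(I_rated/I)^k = (0.73996)^1.073 = 0.72387
t = t_rated * (I_rated/I)^k = 7.5354 * 0.72387 = 5.455 hr

5.455 hr


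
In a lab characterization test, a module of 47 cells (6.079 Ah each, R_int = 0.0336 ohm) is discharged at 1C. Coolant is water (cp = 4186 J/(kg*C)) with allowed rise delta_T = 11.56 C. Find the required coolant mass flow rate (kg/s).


Step 1: I = 1 * 6.079 = 6.079 A
Step 2: Q_cell = I^2 * R = 6.079^2 * 0.0336 = 1.2417 W
Step 3: Q_total = 47 * 1.2417 = 58.36 W
Step 4: m_dot = Q_total / (cp * dT) = 58.36 / (4186 * 11.56) = 0.001206 kg/s

0.001206 kg/s


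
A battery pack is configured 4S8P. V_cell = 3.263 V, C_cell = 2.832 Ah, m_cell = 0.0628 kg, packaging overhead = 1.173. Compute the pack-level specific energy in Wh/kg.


Step 1: V_pack = 4 * 3.263 = 13.052 V
Step 2: C_pack = 8 * 2.832 = 22.656 Ah
Step 3: E_pack = V_pack * C_pack = 13.052 * 22.656 = 295.71 Wh
Step 4: m_pack = 4 * 8 * 0.0628 * 1.173 = 2.3573 kg
Step 5: ED = E_pack / m_pack = 295.71 / 2.3573 = 125.4 Wh/kg

125.4 Wh/kg


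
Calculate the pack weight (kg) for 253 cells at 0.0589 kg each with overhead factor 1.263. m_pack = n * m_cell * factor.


Cell mass sum = 253 * 0.0589 = 14.902 kg
With overhead 1.263: m_pack = 14.902 * 1.263 = 18.82 kg

18.82 kg


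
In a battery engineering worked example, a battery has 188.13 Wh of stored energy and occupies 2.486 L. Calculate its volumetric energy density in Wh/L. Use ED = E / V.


ED = E / V = 188.13 / 2.486 = 75.68 Wh/L

75.68 Wh/L


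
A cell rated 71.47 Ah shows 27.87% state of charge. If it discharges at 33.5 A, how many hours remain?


Step 1: remaining = SOC/100 * C_total = 27.87/100 * 71.47 = 19.919 Ah
Step 2: t = remaining / I = 19.919 / 33.5 = 0.5946 hr

0.5946 hr


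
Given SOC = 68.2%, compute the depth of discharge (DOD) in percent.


Complement of SOC: DOD = 100% - 68.2% = 31.8%

31.8%


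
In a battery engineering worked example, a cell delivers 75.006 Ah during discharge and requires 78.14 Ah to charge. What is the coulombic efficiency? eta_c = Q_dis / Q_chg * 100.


eta_c = Q_dis / Q_chg * 100 = 75.006 / 78.14 * 100 = 95.99%

95.99%


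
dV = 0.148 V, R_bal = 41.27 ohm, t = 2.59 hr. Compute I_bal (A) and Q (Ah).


First, Ohm's law: I_bal = 0.148 V / 41.27 ohm = 0.0035861 A
Then Q = I * t = 0.0035861 A * 2.59 hr = 0.009288 Ah

I=0.0035861 A, Q=0.009288 Ah


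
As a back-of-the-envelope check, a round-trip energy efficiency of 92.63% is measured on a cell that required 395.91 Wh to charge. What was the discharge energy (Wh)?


E_dis = eta/100 * E_chg = 92.63/100 * 395.91 = 366.7 Wh

366.7 Wh


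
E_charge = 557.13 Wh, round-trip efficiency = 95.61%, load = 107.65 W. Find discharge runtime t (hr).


Step 1: E_discharge = eta/100 * E_charge = 95.61/100 * 557.13 = 532.67 Wh
Step 2: t = E_discharge / P = 532.67 / 107.65 = 4.948 hr

4.948 hr


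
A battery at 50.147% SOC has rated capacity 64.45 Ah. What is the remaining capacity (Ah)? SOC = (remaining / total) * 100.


remaining = SOC / 100 * total = 50.147 / 100 * 64.45 = 32.32 Ah

32.32 Ah


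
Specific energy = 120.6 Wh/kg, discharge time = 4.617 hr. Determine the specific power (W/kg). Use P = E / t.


Specific power = 120.6 Wh/kg / 4.617 hr = 26.12 W/kg

26.12 W/kg


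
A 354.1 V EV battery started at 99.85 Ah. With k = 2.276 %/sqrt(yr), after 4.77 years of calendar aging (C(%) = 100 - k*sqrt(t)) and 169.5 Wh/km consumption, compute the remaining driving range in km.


Step 1: capacity retention = 100 - 2.276 * sqrt(4.77) = 100 - 2.276 * 2.184 = 95.029%
Step 2: C_now = 99.85 * 95.029/100 = 94.886 Ah
Step 3: E_pack = V * C_now = 354.1 * 94.886 = 33599 Wh
Step 4: range = E_pack / consumption = 33599 / 169.5 = 198.2 km

198.2 km


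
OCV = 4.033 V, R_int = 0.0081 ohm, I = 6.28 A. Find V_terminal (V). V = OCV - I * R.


IR drop = 6.28 * 0.0081 = 0.050868 V
V = 4.033 - 0.050868 = 3.982 V

3.982 V


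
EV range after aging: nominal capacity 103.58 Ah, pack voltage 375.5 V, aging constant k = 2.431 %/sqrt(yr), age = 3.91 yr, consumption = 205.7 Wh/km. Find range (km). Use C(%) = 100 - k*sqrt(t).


Step 1: capacity retention = 100 - 2.431 * sqrt(3.91) = 100 - 2.431 * 1.9774 = 95.193%
Step 2: C_now = 103.58 * 95.193/100 = 98.601 Ah
Step 3: E_pack = V * C_now = 375.5 * 98.601 = 37025 Wh
Step 4: range = E_pack / consumption = 37025 / 205.7 = 180.0 km

180.0 km


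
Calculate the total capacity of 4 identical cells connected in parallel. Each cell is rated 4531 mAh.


Convert: C_cell = 4531 mAh = 4.531 Ah
C_total = 4 * 4.531 = 18.124 Ah

18.124 Ah


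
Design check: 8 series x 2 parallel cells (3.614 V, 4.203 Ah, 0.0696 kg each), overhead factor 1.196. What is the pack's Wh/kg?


Step 1: V_pack = 8 * 3.614 = 28.912 V
Step 2: C_pack = 2 * 4.203 = 8.406 Ah
Step 3: E_pack = V_pack * C_pack = 28.912 * 8.406 = 243.03 Wh
Step 4: m_pack = 8 * 2 * 0.0696 * 1.196 = 1.3319 kg
Step 5: ED = E_pack / m_pack = 243.03 / 1.3319 = 182.5 Wh/kg

182.5 Wh/kg


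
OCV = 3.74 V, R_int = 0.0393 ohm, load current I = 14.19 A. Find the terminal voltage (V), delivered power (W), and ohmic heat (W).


Step 1: V_terminal = OCV - I*R = 3.74 - 14.19 * 0.0393 = 3.1823 V
Step 2: P_out = V_terminal * I = 3.1823 * 14.19 = 45.16 W
Step 3: Q = I^2 * R = 14.19^2 * 0.0393 = 7.913 W

V=3.1823 V, P=45.16 W, Q=7.913 W


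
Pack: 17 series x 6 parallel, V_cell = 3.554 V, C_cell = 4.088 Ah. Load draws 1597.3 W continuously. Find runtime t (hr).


Step 1: E_pack = Ns * V_cell * Np * C_cell = 17 * 3.554 * 6 * 4.088 = 1481.9 Wh
Step 2: t = E_pack / P = 1481.9 / 1597.3 = 0.9278 hr

0.9278 hr


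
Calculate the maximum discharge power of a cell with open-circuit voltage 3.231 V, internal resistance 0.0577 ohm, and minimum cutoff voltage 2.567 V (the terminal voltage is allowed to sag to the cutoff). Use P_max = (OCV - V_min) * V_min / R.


P_max = (OCV - V_min) * V_min / R = (3.231 - 2.567) * 2.567 / 0.0577 = 0.664 * 2.567 / 0.0577 = 29.54 W

29.54 W


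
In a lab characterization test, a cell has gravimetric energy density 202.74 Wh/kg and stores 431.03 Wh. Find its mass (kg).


m = E / ED = 431.03 / 202.74 = 2.126 kg

2.126 kg


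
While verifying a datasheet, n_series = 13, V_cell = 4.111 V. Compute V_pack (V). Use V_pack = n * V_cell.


V_pack = n * V_cell = 13 * 4.111 = 53.443 V

53.443 V


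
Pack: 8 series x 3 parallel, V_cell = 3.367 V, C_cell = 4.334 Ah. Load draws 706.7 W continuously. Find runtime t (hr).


Step 1: E_pack = Ns * V_cell * Np * C_cell = 8 * 3.367 * 3 * 4.334 = 350.22 Wh
Step 2: t = E_pack / P = 350.22 / 706.7 = 0.4956 hr

0.4956 hr


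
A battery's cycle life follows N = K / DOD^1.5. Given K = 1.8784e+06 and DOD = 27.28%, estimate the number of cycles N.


DOD^1.5 = 142.48
N = K / DOD^1.5 = 1.8784e+06 / 142.48 = 13180

13180 cycles


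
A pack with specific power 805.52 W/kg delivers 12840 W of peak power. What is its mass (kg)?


m = P / SP = 12840 / 805.52 = 15.94 kg

15.94 kg


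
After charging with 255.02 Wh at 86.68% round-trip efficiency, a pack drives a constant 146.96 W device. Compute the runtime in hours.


Step 1: E_discharge = eta/100 * E_charge = 86.68/100 * 255.02 = 221.05 Wh
Step 2: t = E_discharge / P = 221.05 / 146.96 = 1.504 hr

1.504 hr


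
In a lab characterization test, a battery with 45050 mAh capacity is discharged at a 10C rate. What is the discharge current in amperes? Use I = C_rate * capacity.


Convert: capacity = 45050 mAh = 45.05 Ah
I = C_rate * capacity = 10 * 45.05 = 450.5 A

450.5 A


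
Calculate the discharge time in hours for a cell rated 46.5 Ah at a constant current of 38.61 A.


t = capacity / current = 46.5 / 38.61 = 1.204 hr

1.204 hr


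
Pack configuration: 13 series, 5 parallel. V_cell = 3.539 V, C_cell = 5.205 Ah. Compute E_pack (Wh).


V_pack = 13 * 3.539 = 46.007 V
C_pack = 5 * 5.205 = 26.025 Ah
E = V_pack * C_pack = 46.007 * 26.025 = 1197 Wh

1197 Wh


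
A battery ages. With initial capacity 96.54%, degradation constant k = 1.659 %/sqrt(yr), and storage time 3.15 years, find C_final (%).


sqrt(t) = sqrt(3.15) = 1.7748
C_final = 96.54 - 1.659 * 1.7748 = 93.60%

93.60%


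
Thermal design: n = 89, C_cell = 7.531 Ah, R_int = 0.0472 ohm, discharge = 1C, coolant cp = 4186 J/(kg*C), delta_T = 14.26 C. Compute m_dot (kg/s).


Step 1: I = 1 * 7.531 = 7.531 A
Step 2: Q_cell = I^2 * R = 7.531^2 * 0.0472 = 2.677 W
Step 3: Q_total = 89 * 2.677 = 238.25 W
Step 4: m_dot = Q_total / (cp * dT) = 238.25 / (4186 * 14.26) = 0.003991 kg/s

0.003991 kg/s


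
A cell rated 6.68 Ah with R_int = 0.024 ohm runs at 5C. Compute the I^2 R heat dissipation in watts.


Step 1: I = C_rate * capacity = 5 * 6.68 = 33.4 A
Step 2: Q = I^2 * R = 33.4^2 * 0.024 = 1115.6 * 0.024 = 26.77 W

26.77 W


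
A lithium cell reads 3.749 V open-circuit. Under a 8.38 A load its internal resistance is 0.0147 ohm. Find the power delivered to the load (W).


Step 1: V_terminal = OCV - I*R = 3.749 - 8.38 * 0.0147 = 3.6258 V
Step 2: P_out = V_terminal * I = 3.6258 * 8.38 = 30.38 W

30.38 W


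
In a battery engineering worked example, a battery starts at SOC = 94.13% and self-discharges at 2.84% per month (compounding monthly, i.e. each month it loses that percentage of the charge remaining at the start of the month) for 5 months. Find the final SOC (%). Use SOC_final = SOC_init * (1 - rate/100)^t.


Monthly retention factor = 1 - 2.84/100 = 0.9716
Over 5 months: factor^5 = 0.86584
SOC_final = 94.13 * 0.86584 = 81.50%

81.50%


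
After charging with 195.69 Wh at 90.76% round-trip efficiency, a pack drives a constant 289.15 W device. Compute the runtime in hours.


Step 1: E_discharge = eta/100 * E_charge = 90.76/100 * 195.69 = 177.61 Wh
Step 2: t = E_discharge / P = 177.61 / 289.15 = 0.6142 hr

0.6142 hr


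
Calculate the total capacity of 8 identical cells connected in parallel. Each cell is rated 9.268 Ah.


Parallel capacities add: 8 * 9.268 Ah = 74.144 Ah

74.144 Ah


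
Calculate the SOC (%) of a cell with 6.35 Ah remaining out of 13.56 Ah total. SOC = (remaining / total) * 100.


SOC% = 6.35 / 13.56 * 100 = 46.83%

46.83%


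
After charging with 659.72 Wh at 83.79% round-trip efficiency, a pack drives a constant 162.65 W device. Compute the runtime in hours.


Step 1: E_discharge = eta/100 * E_charge = 83.79/100 * 659.72 = 552.78 Wh
Step 2: t = E_discharge / P = 552.78 / 162.65 = 3.399 hr

3.399 hr


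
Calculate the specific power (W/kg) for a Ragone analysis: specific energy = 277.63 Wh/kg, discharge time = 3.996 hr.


Specific power = 277.63 Wh/kg / 3.996 hr = 69.48 W/kg

69.48 W/kg


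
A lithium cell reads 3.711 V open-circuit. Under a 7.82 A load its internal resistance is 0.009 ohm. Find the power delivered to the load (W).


Step 1: V_terminal = OCV - I*R = 3.711 - 7.82 * 0.009 = 3.6406 V
Step 2: P_out = V_terminal * I = 3.6406 * 7.82 = 28.47 W

28.47 W


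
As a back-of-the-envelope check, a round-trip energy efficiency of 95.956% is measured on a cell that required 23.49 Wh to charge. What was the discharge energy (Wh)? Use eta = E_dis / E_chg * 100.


E_dis = eta/100 * E_chg = 95.956/100 * 23.49 = 22.54 Wh

22.54 Wh


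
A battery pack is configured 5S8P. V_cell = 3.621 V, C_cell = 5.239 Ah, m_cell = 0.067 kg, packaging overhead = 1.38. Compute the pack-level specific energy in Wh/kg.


Step 1: V_pack = 5 * 3.621 = 18.105 V
Step 2: C_pack = 8 * 5.239 = 41.912 Ah
Step 3: E_pack = V_pack * C_pack = 18.105 * 41.912 = 758.82 Wh
Step 4: m_pack = 5 * 8 * 0.067 * 1.38 = 3.6984 kg
Step 5: ED = E_pack / m_pack = 758.82 / 3.6984 = 205.2 Wh/kg

205.2 Wh/kg


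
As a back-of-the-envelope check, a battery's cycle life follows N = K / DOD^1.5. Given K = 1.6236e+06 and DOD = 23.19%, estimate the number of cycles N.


DOD^1.5 = 111.67
N = K / DOD^1.5 = 1.6236e+06 / 111.67 = 14540

14540 cycles


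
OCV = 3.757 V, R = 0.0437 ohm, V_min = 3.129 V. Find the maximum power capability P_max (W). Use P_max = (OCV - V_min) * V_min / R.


dV = OCV - V_min = 0.628 V (so I_max = dV / R)
P_max = dV * V_min / R = 0.628 * 3.129 / 0.0437 = 44.97 W

44.97 W


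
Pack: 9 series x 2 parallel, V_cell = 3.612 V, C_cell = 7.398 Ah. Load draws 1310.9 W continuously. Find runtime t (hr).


Step 1: E_pack = Ns * V_cell * Np * C_cell = 9 * 3.612 * 2 * 7.398 = 480.99 Wh
Step 2: t = E_pack / P = 480.99 / 1310.9 = 0.3669 hr

0.3669 hr


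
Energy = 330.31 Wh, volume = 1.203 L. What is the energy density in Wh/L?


ED = E / V = 330.31 / 1.203 = 274.6 Wh/L

274.6 Wh/L


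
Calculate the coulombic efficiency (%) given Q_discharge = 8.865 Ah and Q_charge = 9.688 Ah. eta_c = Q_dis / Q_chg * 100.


eta_c = Q_dis / Q_chg * 100 = 8.865 / 9.688 * 100 = 91.50%

91.50%


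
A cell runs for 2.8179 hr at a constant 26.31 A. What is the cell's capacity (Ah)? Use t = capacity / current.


C = I * t = 26.31 * 2.8179 = 74.14 Ah

74.14 Ah


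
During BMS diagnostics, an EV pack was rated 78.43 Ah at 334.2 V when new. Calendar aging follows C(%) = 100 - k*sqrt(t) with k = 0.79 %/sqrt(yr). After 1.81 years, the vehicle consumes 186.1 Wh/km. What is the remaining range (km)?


Step 1: capacity retention = 100 - 0.79 * sqrt(1.81) = 100 - 0.79 * 1.3454 = 98.937%
Step 2: C_now = 78.43 * 98.937/100 = 77.596 Ah
Step 3: E_pack = V * C_now = 334.2 * 77.596 = 25933 Wh
Step 4: range = E_pack / consumption = 25933 / 186.1 = 139.3 km

139.3 km


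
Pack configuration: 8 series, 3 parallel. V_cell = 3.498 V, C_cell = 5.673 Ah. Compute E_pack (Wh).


E = Ns * Vcell * Np * Ccell = 8 * 3.498 * 3 * 5.673 = 476.3 Wh

476.3 Wh


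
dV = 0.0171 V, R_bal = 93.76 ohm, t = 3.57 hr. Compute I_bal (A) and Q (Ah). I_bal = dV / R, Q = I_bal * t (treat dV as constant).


First, Ohm's law: I_bal = 0.0171 V / 93.76 ohm = 1.8238e-04 A
Then Q = I * t = 1.8238e-04 A * 3.57 hr = 6.511e-04 Ah

I=1.8238e-04 A, Q=6.511e-04 Ah


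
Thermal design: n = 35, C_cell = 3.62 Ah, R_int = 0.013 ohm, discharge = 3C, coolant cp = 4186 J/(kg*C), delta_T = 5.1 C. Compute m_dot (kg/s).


Step 1: I = 3 * 3.62 = 10.86 A
Step 2: Q_cell = I^2 * R = 10.86^2 * 0.013 = 1.5332 W
Step 3: Q_total = 35 * 1.5332 = 53.662 W
Step 4: m_dot = Q_total / (cp * dT) = 53.662 / (4186 * 5.1) = 0.002514 kg/s

0.002514 kg/s


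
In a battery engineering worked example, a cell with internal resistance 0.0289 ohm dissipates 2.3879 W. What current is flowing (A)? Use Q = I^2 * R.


I = sqrt(Q / R) = sqrt(2.3879 / 0.0289) = sqrt(82.626) = 9.090 A

9.090 A


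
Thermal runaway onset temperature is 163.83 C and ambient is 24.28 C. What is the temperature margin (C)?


margin = T_onset - T_ambient = 163.83 - 24.28 = 139.55 C

139.55 C


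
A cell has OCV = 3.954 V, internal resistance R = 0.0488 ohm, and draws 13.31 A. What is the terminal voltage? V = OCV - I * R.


IR drop = 13.31 * 0.0488 = 0.64953 V
V = 3.954 - 0.64953 = 3.304 V

3.304 V


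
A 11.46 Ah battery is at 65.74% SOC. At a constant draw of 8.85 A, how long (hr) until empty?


Step 1: remaining = SOC/100 * C_total = 65.74/100 * 11.46 = 7.5338 Ah
Step 2: t = remaining / I = 7.5338 / 8.85 = 0.8513 hr

0.8513 hr


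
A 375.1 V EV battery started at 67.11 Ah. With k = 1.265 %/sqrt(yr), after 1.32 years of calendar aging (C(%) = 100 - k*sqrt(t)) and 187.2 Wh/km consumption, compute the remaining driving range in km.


Step 1: capacity retention = 100 - 1.265 * sqrt(1.32) = 100 - 1.265 * 1.1489 = 98.547%
Step 2: C_now = 67.11 * 98.547/100 = 66.135 Ah
Step 3: E_pack = V * C_now = 375.1 * 66.135 = 24807 Wh
Step 4: range = E_pack / consumption = 24807 / 187.2 = 132.5 km

132.5 km


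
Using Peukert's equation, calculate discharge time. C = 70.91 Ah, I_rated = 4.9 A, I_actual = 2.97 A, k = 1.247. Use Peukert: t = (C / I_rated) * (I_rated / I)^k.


Step 1: t_rated = C / I_rated = 70.91 / 4.9 = 14.471 hr
Step 2: ratio = 4.9 / 2.97 = 1.6498
Step 3: ratio^k = 1.6498^1.247 = 1.867
Step 4: t = t_rated * ratio^k = 14.471 * 1.867 = 27.02 hr

27.02 hr


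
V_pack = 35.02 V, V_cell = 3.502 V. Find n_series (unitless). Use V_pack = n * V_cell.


Rearranging: n = V_pack / V_cell = 35.02 / 3.502 = 10 cells

10


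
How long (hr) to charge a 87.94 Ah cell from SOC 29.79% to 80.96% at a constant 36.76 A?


delta_Ah = 87.94 * (80.96 - 29.79) / 100 = 44.999 Ah
t = delta_Ah / I = 44.999 / 36.76 = 1.224 hr

1.224 hr


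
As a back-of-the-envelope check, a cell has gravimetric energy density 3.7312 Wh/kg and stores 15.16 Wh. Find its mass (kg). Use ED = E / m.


m = E / ED = 15.16 / 3.7312 = 4.063 kg

4.063 kg


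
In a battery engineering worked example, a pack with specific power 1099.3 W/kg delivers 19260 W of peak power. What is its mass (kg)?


m = P / SP = 19260 / 1099.3 = 17.52 kg

17.52 kg


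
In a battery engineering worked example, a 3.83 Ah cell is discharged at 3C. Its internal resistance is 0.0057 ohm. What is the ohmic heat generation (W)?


Step 1: I = C_rate * capacity = 3 * 3.83 = 11.49 A
Step 2: Q = I^2 * R = 11.49^2 * 0.0057 = 132.02 * 0.0057 = 0.7525 W

0.7525 W


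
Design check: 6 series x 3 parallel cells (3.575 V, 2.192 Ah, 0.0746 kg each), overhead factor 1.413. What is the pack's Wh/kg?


Step 1: V_pack = 6 * 3.575 = 21.45 V
Step 2: C_pack = 3 * 2.192 = 6.576 Ah
Step 3: E_pack = V_pack * C_pack = 21.45 * 6.576 = 141.06 Wh
Step 4: m_pack = 6 * 3 * 0.0746 * 1.413 = 1.8974 kg
Step 5: ED = E_pack / m_pack = 141.06 / 1.8974 = 74.34 Wh/kg

74.34 Wh/kg


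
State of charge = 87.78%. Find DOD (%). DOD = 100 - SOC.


Complement of SOC: DOD = 100% - 87.78% = 12.22%

12.22%


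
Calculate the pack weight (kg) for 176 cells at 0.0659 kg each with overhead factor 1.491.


m_pack = n * m_cell * overhead = 176 * 0.0659 * 1.491 = 17.29 kg

17.29 kg


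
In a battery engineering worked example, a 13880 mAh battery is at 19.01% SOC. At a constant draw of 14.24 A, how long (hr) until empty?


Convert: C_total = 13880 mAh = 13.88 Ah
Step 1: remaining = SOC/100 * C_total = 19.01/100 * 13.88 = 2.6386 Ah
Step 2: t = remaining / I = 2.6386 / 14.24 = 0.1853 hr

0.1853 hr


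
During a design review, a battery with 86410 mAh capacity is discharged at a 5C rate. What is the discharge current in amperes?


Convert: capacity = 86410 mAh = 86.41 Ah
At 5C: I = 5 * 86.41 Ah = 432.05 A

432.05 A


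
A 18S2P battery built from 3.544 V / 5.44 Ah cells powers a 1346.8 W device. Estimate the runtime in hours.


Step 1: E_pack = Ns * V_cell * Np * C_cell = 18 * 3.544 * 2 * 5.44 = 694.06 Wh
Step 2: t = E_pack / P = 694.06 / 1346.8 = 0.5153 hr

0.5153 hr


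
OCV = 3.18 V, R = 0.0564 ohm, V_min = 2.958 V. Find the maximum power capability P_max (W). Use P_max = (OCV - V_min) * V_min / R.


P_max = (OCV - V_min) * V_min / R = (3.18 - 2.958) * 2.958 / 0.0564 = 0.222 * 2.958 / 0.0564 = 11.64 W

11.64 W


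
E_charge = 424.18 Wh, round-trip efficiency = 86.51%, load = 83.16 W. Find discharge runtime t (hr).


Step 1: E_discharge = eta/100 * E_charge = 86.51/100 * 424.18 = 366.96 Wh
Step 2: t = E_discharge / P = 366.96 / 83.16 = 4.413 hr

4.413 hr


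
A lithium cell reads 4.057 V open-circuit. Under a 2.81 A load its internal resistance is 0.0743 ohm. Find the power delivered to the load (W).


Step 1: V_terminal = OCV - I*R = 4.057 - 2.81 * 0.0743 = 3.8482 V
Step 2: P_out = V_terminal * I = 3.8482 * 2.81 = 10.81 W

10.81 W


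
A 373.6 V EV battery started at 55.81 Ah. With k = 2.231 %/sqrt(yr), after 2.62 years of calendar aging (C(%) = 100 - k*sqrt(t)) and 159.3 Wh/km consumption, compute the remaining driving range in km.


Step 1: capacity retention = 100 - 2.231 * sqrt(2.62) = 100 - 2.231 * 1.6186 = 96.389%
Step 2: C_now = 55.81 * 96.389/100 = 53.795 Ah
Step 3: E_pack = V * C_now = 373.6 * 53.795 = 20098 Wh
Step 4: range = E_pack / consumption = 20098 / 159.3 = 126.2 km

126.2 km


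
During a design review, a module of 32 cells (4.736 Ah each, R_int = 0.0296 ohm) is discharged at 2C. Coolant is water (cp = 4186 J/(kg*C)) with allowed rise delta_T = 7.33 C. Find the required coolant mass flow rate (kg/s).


Step 1: I = 2 * 4.736 = 9.472 A
Step 2: Q_cell = I^2 * R = 9.472^2 * 0.0296 = 2.6557 W
Step 3: Q_total = 32 * 2.6557 = 84.982 W
Step 4: m_dot = Q_total / (cp * dT) = 84.982 / (4186 * 7.33) = 0.002770 kg/s

0.002770 kg/s


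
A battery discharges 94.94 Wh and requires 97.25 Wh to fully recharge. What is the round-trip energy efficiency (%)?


Round-trip efficiency = 94.94/97.25 * 100% = 97.62%

97.62%


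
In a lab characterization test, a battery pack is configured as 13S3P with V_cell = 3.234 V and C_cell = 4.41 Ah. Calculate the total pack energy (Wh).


E = Ns * Vcell * Np * Ccell = 13 * 3.234 * 3 * 4.41 = 556.2 Wh

556.2 Wh


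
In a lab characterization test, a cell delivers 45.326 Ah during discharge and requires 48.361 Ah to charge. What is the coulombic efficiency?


Coulombic efficiency = 45.326/48.361 * 100% = 93.72%

93.72%


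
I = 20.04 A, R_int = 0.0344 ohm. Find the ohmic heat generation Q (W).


Q = I^2 * R = 20.04^2 * 0.0344 = 13.82 W

13.82 W


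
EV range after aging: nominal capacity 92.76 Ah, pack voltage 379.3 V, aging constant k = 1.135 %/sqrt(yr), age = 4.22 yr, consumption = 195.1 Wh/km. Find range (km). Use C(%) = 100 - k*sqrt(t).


Step 1: capacity retention = 100 - 1.135 * sqrt(4.22) = 100 - 1.135 * 2.0543 = 97.668%
Step 2: C_now = 92.76 * 97.668/100 = 90.597 Ah
Step 3: E_pack = V * C_now = 379.3 * 90.597 = 34363 Wh
Step 4: range = E_pack / consumption = 34363 / 195.1 = 176.1 km

176.1 km


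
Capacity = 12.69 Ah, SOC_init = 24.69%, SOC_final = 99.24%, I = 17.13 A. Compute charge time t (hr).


delta_Ah = 12.69 * (99.24 - 24.69) / 100 = 9.4604 Ah
t = delta_Ah / I = 9.4604 / 17.13 = 0.5523 hr

0.5523 hr


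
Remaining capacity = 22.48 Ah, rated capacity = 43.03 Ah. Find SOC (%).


SOC = (remaining / total) * 100 = (22.48 / 43.03) * 100 = 52.24%

52.24%


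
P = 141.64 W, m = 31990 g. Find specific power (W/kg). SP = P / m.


Convert: m = 31990 g = 31.99 kg
SP = P / m = 141.64 / 31.99 = 4.428 W/kg

4.428 W/kg


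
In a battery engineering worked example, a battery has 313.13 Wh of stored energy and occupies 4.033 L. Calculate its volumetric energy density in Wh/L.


ED = E / V = 313.13 / 4.033 = 77.64 Wh/L

77.64 Wh/L


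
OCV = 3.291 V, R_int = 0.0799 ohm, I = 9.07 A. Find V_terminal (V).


IR drop = 9.07 * 0.0799 = 0.72469 V
V = 3.291 - 0.72469 = 2.566 V

2.566 V


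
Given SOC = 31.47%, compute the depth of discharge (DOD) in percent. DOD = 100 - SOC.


DOD = 100 - SOC = 100 - 31.47 = 68.53%

68.53%


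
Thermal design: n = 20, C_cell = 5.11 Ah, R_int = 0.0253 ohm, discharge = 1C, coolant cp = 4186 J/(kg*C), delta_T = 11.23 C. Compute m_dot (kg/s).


Step 1: I = 1 * 5.11 = 5.11 A
Step 2: Q_cell = I^2 * R = 5.11^2 * 0.0253 = 0.66064 W
Step 3: Q_total = 20 * 0.66064 = 13.213 W
Step 4: m_dot = Q_total / (cp * dT) = 13.213 / (4186 * 11.23) = 2.811e-04 kg/s

2.811e-04 kg/s


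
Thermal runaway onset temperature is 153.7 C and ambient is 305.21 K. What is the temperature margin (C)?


Convert: T_ambient = 305.21 K = 32.06 C
margin = 153.7 - 32.06 = 121.64 C

121.64 C


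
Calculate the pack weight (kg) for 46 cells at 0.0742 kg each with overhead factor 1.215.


m_pack = n * m_cell * overhead = 46 * 0.0742 * 1.215 = 4.147 kg

4.147 kg


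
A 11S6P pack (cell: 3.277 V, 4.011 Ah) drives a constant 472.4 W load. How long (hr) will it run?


Step 1: E_pack = Ns * V_cell * Np * C_cell = 11 * 3.277 * 6 * 4.011 = 867.51 Wh
Step 2: t = E_pack / P = 867.51 / 472.4 = 1.836 hr

1.836 hr


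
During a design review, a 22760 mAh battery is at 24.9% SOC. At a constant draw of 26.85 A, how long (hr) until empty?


Convert: C_total = 22760 mAh = 22.76 Ah
Step 1: remaining = SOC/100 * C_total = 24.9/100 * 22.76 = 5.6672 Ah
Step 2: t = remaining / I = 5.6672 / 26.85 = 0.2111 hr

0.2111 hr


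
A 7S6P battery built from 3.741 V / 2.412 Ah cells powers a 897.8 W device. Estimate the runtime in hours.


Step 1: E_pack = Ns * V_cell * Np * C_cell = 7 * 3.741 * 6 * 2.412 = 378.98 Wh
Step 2: t = E_pack / P = 378.98 / 897.8 = 0.4221 hr

0.4221 hr


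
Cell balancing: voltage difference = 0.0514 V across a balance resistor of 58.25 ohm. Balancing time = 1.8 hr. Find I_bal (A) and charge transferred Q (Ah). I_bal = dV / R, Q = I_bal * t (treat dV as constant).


First, Ohm's law: I_bal = 0.0514 V / 58.25 ohm = 8.8240e-04 A
Then Q = I * t = 8.8240e-04 A * 1.8 hr = 0.001588 Ah

I=8.8240e-04 A, Q=0.001588 Ah


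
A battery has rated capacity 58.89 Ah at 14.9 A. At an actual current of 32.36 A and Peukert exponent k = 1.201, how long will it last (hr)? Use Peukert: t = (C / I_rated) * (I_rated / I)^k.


Step 1: t_rated = C / I_rated = 58.89 / 14.9 = 3.9523 hr
Step 2: ratio = 14.9 / 32.36 = 0.46044
Step 3: ratio^k = 0.46044^1.201 = 0.39398
Step 4: t = t_rated * ratio^k = 3.9523 * 0.39398 = 1.557 hr

1.557 hr


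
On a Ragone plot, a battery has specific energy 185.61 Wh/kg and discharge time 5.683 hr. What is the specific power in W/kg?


Specific power = 185.61 Wh/kg / 5.683 hr = 32.66 W/kg

32.66 W/kg


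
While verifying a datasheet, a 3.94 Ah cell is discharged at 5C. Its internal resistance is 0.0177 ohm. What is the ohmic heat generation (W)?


Step 1: I = C_rate * capacity = 5 * 3.94 = 19.7 A
Step 2: Q = I^2 * R = 19.7^2 * 0.0177 = 388.09 * 0.0177 = 6.869 W

6.869 W


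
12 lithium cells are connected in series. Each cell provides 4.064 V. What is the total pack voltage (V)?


V_pack = n * V_cell = 12 * 4.064 = 48.768 V

48.768 V


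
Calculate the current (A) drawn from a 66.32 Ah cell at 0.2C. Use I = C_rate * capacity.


I = C_rate * capacity = 0.2 * 66.32 = 13.264 A

13.264 A


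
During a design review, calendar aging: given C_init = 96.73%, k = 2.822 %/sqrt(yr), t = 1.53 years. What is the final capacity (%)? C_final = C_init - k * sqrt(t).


Step 1: sqrt(1.53 yr) = 1.2369
Step 2: drop = 2.822 * 1.2369 = 3.4905
Step 3: C_final = 96.73 - 3.4905 = 93.24%

93.24%


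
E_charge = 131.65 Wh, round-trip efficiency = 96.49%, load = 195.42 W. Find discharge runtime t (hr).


Step 1: E_discharge = eta/100 * E_charge = 96.49/100 * 131.65 = 127.03 Wh
Step 2: t = E_discharge / P = 127.03 / 195.42 = 0.6500 hr

0.6500 hr


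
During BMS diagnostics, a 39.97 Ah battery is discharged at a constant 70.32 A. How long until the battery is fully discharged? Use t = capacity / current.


t = capacity / current = 39.97 / 70.32 = 0.5684 hr

0.5684 hr


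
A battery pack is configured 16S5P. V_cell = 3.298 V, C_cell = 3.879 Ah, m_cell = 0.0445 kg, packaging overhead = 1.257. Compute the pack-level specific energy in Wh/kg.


Step 1: V_pack = 16 * 3.298 = 52.768 V
Step 2: C_pack = 5 * 3.879 = 19.395 Ah
Step 3: E_pack = V_pack * C_pack = 52.768 * 19.395 = 1023.4 Wh
Step 4: m_pack = 16 * 5 * 0.0445 * 1.257 = 4.4749 kg
Step 5: ED = E_pack / m_pack = 1023.4 / 4.4749 = 228.7 Wh/kg

228.7 Wh/kg


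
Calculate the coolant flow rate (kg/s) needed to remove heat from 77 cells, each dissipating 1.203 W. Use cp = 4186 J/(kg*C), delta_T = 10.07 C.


Q_total = 77 * 1.203 = 92.631 W
m_dot = Q_total / (cp * dT) = 92.631 / (4186 * 10.07) = 0.002197 kg/s

0.002197 kg/s


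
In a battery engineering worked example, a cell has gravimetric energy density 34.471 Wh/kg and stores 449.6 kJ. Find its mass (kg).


Convert: E = 449.6 kJ = 124.89 Wh
m = E / ED = 124.89 / 34.471 = 3.623 kg

3.623 kg


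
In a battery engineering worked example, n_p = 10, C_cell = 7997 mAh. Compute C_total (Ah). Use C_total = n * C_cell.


Convert: C_cell = 7997 mAh = 7.997 Ah
C_total = 10 * 7.997 = 79.97 Ah

79.97 Ah


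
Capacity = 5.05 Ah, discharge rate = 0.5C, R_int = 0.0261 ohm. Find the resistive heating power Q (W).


Step 1: I = C_rate * capacity = 0.5 * 5.05 = 2.525 A
Step 2: Q = I^2 * R = 2.525^2 * 0.0261 = 6.3756 * 0.0261 = 0.1664 W

0.1664 W


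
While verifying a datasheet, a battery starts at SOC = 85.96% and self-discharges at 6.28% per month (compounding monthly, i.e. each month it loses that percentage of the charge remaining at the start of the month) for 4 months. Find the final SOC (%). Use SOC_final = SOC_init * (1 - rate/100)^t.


decay = (1 - 6.28/100)^4 = 0.77149
SOC_final = 85.96 * 0.77149 = 66.32%

66.32%


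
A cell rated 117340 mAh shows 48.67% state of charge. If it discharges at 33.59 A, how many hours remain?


Convert: C_total = 117340 mAh = 117.34 Ah
Step 1: remaining = SOC/100 * C_total = 48.67/100 * 117.34 = 57.109 Ah
Step 2: t = remaining / I = 57.109 / 33.59 = 1.700 hr

1.700 hr


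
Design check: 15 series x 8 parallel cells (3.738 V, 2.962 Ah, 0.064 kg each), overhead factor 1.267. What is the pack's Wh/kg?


Step 1: V_pack = 15 * 3.738 = 56.07 V
Step 2: C_pack = 8 * 2.962 = 23.696 Ah
Step 3: E_pack = V_pack * C_pack = 56.07 * 23.696 = 1328.6 Wh
Step 4: m_pack = 15 * 8 * 0.064 * 1.267 = 9.7306 kg
Step 5: ED = E_pack / m_pack = 1328.6 / 9.7306 = 136.5 Wh/kg

136.5 Wh/kg


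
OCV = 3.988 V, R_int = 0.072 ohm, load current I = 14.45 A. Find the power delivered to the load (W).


Step 1: V_terminal = OCV - I*R = 3.988 - 14.45 * 0.072 = 2.9476 V
Step 2: P_out = V_terminal * I = 2.9476 * 14.45 = 42.59 W

42.59 W


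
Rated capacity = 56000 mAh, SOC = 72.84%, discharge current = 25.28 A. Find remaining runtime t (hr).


Convert: C_total = 56000 mAh = 56 Ah
Step 1: remaining = SOC/100 * C_total = 72.84/100 * 56 = 40.79 Ah
Step 2: t = remaining / I = 40.79 / 25.28 = 1.614 hr

1.614 hr


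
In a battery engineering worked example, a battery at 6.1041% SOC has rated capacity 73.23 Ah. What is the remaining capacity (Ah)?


remaining = SOC / 100 * total = 6.1041 / 100 * 73.23 = 4.470 Ah

4.470 Ah


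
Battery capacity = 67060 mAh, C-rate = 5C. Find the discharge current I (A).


Convert: capacity = 67060 mAh = 67.06 Ah
I = C_rate * capacity = 5 * 67.06 = 335.3 A

335.3 A


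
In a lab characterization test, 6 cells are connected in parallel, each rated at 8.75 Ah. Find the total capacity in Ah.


Parallel capacities add: 6 * 8.75 Ah = 52.5 Ah

52.5 Ah


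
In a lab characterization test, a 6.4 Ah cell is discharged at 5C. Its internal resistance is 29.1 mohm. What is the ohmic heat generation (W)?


Convert: R = 29.1 mohm = 0.0291 ohm
Step 1: I = C_rate * capacity = 5 * 6.4 = 32 A
Step 2: Q = I^2 * R = 32^2 * 0.0291 = 1024 * 0.0291 = 29.80 W

29.80 W


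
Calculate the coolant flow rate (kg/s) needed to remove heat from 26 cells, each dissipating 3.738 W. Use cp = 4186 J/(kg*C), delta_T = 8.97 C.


Q_total = 26 * 3.738 = 97.188 W
m_dot = Q_total / (cp * dT) = 97.188 / (4186 * 8.97) = 0.002588 kg/s

0.002588 kg/s


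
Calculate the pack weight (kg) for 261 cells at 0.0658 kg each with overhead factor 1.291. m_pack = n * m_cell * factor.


m_pack = n * m_cell * overhead = 261 * 0.0658 * 1.291 = 22.17 kg

22.17 kg


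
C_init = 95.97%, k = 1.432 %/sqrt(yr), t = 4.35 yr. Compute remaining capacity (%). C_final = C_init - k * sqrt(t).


sqrt(t) = sqrt(4.35) = 2.0857
C_final = 95.97 - 1.432 * 2.0857 = 92.98%

92.98%


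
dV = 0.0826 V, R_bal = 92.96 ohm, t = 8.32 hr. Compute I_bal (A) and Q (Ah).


I_bal = dV / R = 0.0826 / 92.96 = 8.8855e-04 A
Q = I_bal * t = 8.8855e-04 * 8.32 = 0.007393 Ah

I=8.8855e-04 A, Q=0.007393 Ah


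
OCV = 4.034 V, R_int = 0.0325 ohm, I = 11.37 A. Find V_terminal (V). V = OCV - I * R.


IR drop = 11.37 * 0.0325 = 0.36953 V
V = 4.034 - 0.36953 = 3.664 V

3.664 V


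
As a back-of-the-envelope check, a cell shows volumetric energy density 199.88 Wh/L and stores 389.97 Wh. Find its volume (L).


V = E / ED = 389.97 / 199.88 = 1.951 L

1.951 L


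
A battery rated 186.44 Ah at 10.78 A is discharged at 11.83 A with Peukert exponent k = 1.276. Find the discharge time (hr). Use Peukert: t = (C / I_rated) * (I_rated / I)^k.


t_rated = C / I_rated = 186.44 / 10.78 = 17.295 hr
(I_rated/I)^k = (0.91124)^1.276 = 0.88816
t = t_rated * (I_rated/I)^k = 17.295 * 0.88816 = 15.36 hr

15.36 hr


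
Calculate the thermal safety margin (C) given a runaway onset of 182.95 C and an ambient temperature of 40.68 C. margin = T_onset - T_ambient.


Safety margin = 182.95 C - 40.68 C = 142.27 C

142.27 C


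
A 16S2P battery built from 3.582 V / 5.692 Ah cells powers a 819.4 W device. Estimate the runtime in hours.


Step 1: E_pack = Ns * V_cell * Np * C_cell = 16 * 3.582 * 2 * 5.692 = 652.44 Wh
Step 2: t = E_pack / P = 652.44 / 819.4 = 0.7962 hr

0.7962 hr


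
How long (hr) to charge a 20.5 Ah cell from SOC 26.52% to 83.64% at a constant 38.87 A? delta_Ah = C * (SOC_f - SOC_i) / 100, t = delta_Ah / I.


delta_Ah = 20.5 * (83.64 - 26.52) / 100 = 11.71 Ah
t = delta_Ah / I = 11.71 / 38.87 = 0.3013 hr

0.3013 hr


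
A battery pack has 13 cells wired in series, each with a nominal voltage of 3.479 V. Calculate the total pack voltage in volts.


V_pack = n * V_cell = 13 * 3.479 = 45.227 V

45.227 V


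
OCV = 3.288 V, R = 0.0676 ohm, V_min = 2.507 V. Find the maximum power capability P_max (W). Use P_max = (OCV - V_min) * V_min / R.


P_max = (OCV - V_min) * V_min / R = (3.288 - 2.507) * 2.507 / 0.0676 = 0.781 * 2.507 / 0.0676 = 28.96 W

28.96 W


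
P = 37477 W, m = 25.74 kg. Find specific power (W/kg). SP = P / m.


Specific power = 37477 W / 25.74 kg = 1456 W/kg

1456 W/kg


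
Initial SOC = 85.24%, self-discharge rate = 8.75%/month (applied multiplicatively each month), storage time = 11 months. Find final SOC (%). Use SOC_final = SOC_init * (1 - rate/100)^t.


Monthly retention factor = 1 - 8.75/100 = 0.9125
Over 11 months: factor^11 = 0.36523
SOC_final = 85.24 * 0.36523 = 31.13%

31.13%


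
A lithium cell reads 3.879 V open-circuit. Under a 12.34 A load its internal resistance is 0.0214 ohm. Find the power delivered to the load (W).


Step 1: V_terminal = OCV - I*R = 3.879 - 12.34 * 0.0214 = 3.6149 V
Step 2: P_out = V_terminal * I = 3.6149 * 12.34 = 44.61 W

44.61 W


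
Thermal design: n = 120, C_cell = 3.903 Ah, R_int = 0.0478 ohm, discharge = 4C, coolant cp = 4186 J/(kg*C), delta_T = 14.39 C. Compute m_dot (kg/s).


Step 1: I = 4 * 3.903 = 15.612 A
Step 2: Q_cell = I^2 * R = 15.612^2 * 0.0478 = 11.651 W
Step 3: Q_total = 120 * 11.651 = 1398.1 W
Step 4: m_dot = Q_total / (cp * dT) = 1398.1 / (4186 * 14.39) = 0.02321 kg/s

0.02321 kg/s


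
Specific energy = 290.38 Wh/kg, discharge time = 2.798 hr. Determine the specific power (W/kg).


P_specific = E / t = 290.38 / 2.798 = 103.8 W/kg

103.8 W/kg


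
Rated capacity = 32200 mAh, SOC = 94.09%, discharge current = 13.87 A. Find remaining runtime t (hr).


Convert: C_total = 32200 mAh = 32.2 Ah
Step 1: remaining = SOC/100 * C_total = 94.09/100 * 32.2 = 30.297 Ah
Step 2: t = remaining / I = 30.297 / 13.87 = 2.184 hr

2.184 hr


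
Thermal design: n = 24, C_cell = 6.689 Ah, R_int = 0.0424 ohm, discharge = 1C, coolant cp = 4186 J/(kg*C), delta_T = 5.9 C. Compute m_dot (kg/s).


Step 1: I = 1 * 6.689 = 6.689 A
Step 2: Q_cell = I^2 * R = 6.689^2 * 0.0424 = 1.8971 W
Step 3: Q_total = 24 * 1.8971 = 45.53 W
Step 4: m_dot = Q_total / (cp * dT) = 45.53 / (4186 * 5.9) = 0.001844 kg/s

0.001844 kg/s


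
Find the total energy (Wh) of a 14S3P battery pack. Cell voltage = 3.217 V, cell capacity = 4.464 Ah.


V_pack = 14 * 3.217 = 45.038 V
C_pack = 3 * 4.464 = 13.392 Ah
E = V_pack * C_pack = 45.038 * 13.392 = 603.1 Wh

603.1 Wh


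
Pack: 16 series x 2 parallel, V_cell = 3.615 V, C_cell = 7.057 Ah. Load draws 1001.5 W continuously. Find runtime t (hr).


Step 1: E_pack = Ns * V_cell * Np * C_cell = 16 * 3.615 * 2 * 7.057 = 816.35 Wh
Step 2: t = E_pack / P = 816.35 / 1001.5 = 0.8151 hr

0.8151 hr


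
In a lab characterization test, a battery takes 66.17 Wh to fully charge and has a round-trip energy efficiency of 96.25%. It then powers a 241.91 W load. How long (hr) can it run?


Step 1: E_discharge = eta/100 * E_charge = 96.25/100 * 66.17 = 63.689 Wh
Step 2: t = E_discharge / P = 63.689 / 241.91 = 0.2633 hr

0.2633 hr


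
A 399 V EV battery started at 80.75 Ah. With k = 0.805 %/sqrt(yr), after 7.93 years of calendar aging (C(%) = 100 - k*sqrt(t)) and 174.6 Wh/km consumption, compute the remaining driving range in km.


Step 1: capacity retention = 100 - 0.805 * sqrt(7.93) = 100 - 0.805 * 2.816 = 97.733%
Step 2: C_now = 80.75 * 97.733/100 = 78.919 Ah
Step 3: E_pack = V * C_now = 399 * 78.919 = 31489 Wh
Step 4: range = E_pack / consumption = 31489 / 174.6 = 180.3 km

180.3 km


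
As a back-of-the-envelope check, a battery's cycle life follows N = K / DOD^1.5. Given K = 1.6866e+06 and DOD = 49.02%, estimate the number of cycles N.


Step 1: DOD^1.5 = 49.02^1.5 = 343.21
Step 2: N = 1.6866e+06 / 343.21 = 4914 cycles

4914 cycles


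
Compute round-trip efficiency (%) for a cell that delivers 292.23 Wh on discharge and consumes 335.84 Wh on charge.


Round-trip efficiency = 292.23/335.84 * 100% = 87.01%

87.01%
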